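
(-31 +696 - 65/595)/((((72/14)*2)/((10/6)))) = 65935/612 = 107.74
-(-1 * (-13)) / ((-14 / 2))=13 / 7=1.86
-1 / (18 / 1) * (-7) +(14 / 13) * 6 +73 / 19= 47539 / 4446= 10.69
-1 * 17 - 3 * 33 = -116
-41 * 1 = -41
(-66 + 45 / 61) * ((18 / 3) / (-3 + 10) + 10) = -708.56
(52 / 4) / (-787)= -13 / 787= -0.02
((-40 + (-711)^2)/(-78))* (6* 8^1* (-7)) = 28306936/13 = 2177456.62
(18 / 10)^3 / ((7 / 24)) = 17496 / 875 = 20.00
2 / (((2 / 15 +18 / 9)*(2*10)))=3 / 64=0.05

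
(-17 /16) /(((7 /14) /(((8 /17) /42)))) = -1 /42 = -0.02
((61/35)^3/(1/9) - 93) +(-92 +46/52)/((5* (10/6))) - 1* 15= -79467951/1114750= -71.29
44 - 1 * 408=-364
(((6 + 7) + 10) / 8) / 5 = 23 / 40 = 0.58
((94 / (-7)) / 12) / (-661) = 47 / 27762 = 0.00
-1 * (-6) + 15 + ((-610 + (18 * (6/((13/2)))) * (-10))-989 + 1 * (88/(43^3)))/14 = -1520570231/14470274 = -105.08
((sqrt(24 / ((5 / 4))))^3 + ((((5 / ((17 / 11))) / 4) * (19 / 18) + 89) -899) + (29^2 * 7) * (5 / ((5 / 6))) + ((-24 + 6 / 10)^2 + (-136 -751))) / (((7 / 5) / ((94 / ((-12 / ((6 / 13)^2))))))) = -49148203667 / 1206660 -108288 * sqrt(30) / 5915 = -40831.05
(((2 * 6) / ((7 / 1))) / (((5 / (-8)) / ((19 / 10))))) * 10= -52.11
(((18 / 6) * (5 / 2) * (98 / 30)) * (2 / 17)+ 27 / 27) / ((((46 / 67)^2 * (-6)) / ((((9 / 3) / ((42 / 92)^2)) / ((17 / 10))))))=-493790 / 42483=-11.62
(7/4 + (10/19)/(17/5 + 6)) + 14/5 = 4.61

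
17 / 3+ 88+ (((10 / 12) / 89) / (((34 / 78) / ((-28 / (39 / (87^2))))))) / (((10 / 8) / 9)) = -3389623 / 4539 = -746.78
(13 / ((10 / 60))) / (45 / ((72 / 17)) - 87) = -48 / 47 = -1.02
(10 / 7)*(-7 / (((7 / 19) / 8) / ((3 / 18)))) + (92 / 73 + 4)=-47416 / 1533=-30.93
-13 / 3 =-4.33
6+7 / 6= 43 / 6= 7.17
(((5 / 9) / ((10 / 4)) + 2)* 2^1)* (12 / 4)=13.33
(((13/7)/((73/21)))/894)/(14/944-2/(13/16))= -39884/163296401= -0.00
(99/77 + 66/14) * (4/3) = 8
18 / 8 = 9 / 4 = 2.25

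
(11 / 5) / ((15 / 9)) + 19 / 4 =607 / 100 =6.07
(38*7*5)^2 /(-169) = -1768900 /169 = -10466.86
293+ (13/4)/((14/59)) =17175/56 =306.70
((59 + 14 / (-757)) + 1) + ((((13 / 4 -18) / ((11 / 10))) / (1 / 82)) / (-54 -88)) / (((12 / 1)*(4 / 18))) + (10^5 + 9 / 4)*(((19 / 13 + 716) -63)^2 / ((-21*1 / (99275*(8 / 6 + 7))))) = -18882914425254076167413857 / 11190555376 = -1687397433888903.73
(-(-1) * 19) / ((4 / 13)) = 247 / 4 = 61.75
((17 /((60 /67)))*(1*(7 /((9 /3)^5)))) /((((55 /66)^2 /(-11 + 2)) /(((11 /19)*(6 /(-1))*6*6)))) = 2104872 /2375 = 886.26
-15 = -15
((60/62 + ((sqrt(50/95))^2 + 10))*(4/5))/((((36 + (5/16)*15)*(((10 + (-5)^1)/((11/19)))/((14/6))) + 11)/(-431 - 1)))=-411789312/16751749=-24.58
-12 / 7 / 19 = -12 / 133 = -0.09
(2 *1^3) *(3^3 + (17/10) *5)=71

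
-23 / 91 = -0.25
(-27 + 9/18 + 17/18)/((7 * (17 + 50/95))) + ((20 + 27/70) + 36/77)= 20.64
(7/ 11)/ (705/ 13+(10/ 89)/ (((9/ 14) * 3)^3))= 159412617/ 13589032105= 0.01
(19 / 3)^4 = 130321 / 81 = 1608.90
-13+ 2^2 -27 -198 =-234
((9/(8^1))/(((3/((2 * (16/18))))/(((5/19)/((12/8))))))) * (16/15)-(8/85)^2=429568/3706425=0.12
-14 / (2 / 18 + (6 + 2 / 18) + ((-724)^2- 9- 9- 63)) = -126 / 4716911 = -0.00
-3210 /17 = -188.82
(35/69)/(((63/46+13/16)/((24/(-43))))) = -4480/34529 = -0.13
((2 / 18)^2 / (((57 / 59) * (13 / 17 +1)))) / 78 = 1003 / 10803780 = 0.00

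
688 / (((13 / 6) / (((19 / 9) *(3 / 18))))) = 111.73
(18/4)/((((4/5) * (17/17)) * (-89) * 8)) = -45/5696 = -0.01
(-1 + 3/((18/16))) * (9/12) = 5/4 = 1.25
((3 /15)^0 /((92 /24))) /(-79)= -6 /1817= -0.00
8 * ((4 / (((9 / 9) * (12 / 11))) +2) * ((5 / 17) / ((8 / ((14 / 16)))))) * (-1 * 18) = -105 / 4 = -26.25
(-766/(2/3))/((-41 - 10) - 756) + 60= 16523/269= 61.42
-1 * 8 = -8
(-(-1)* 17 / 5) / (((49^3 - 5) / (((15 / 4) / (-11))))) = -0.00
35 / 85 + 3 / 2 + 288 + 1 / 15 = 147889 / 510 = 289.98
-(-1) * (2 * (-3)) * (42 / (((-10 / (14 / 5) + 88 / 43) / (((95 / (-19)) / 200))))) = -2107 / 510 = -4.13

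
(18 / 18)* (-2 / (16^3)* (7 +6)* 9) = -117 / 2048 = -0.06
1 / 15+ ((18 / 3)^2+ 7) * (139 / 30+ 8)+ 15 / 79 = 429357 / 790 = 543.49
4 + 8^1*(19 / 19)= 12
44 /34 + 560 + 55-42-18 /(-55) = 537271 /935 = 574.62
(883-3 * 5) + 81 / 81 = 869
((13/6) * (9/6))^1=13/4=3.25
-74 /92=-37 /46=-0.80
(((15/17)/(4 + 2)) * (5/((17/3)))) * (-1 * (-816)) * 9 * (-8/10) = -12960/17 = -762.35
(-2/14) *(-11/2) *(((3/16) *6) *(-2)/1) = -99/56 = -1.77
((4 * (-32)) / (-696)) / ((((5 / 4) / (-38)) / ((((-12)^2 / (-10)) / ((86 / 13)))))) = 379392 / 31175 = 12.17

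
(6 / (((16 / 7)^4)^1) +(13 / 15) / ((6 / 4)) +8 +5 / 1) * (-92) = -467943809 / 368640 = -1269.38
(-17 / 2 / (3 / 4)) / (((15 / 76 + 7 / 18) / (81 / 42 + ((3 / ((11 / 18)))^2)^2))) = -462942040716 / 41097287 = -11264.54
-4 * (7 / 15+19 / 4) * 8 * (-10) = 5008 / 3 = 1669.33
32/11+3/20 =673/220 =3.06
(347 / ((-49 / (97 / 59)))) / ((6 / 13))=-437567 / 17346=-25.23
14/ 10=7/ 5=1.40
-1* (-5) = 5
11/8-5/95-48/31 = -0.23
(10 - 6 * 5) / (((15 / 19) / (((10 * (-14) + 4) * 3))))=10336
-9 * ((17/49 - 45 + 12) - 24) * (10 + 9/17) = 4472136/833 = 5368.71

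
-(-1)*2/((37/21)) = 42/37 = 1.14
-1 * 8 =-8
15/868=0.02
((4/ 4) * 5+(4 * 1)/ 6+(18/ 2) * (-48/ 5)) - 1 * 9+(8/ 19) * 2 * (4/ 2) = -25094/ 285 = -88.05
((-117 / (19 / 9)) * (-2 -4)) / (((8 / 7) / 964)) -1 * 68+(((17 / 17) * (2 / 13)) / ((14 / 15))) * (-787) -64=280224.22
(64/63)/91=64/5733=0.01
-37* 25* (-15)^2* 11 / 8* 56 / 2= -16025625 / 2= -8012812.50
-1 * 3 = -3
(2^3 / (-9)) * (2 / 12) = -0.15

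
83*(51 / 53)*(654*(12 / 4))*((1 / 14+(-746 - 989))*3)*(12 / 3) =-1210342147164 / 371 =-3262377755.16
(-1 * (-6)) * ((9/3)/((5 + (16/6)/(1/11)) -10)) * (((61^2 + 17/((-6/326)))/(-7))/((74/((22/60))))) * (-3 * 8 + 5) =2630892/94535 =27.83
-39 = -39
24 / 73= 0.33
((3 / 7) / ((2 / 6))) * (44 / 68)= 99 / 119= 0.83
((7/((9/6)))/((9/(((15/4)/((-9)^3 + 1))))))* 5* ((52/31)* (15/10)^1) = -25/744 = -0.03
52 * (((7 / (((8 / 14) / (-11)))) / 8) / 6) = -7007 / 48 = -145.98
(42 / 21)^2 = 4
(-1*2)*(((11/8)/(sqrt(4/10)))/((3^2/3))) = -11*sqrt(10)/24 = -1.45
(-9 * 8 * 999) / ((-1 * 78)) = 11988 / 13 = 922.15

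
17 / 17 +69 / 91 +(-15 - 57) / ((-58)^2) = 132922 / 76531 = 1.74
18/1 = 18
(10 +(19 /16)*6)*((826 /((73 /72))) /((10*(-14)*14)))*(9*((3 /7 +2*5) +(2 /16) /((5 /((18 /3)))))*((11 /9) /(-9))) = 131680153 /1430800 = 92.03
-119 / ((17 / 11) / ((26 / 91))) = -22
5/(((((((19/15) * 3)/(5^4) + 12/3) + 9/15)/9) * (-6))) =-15625/9596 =-1.63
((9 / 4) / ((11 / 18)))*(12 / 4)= 243 / 22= 11.05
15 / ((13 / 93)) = 1395 / 13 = 107.31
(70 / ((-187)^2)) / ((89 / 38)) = 2660 / 3112241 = 0.00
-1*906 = -906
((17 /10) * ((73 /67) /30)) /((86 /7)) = 8687 /1728600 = 0.01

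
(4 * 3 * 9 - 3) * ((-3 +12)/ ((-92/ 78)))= -36855/ 46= -801.20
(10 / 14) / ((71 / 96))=480 / 497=0.97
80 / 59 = 1.36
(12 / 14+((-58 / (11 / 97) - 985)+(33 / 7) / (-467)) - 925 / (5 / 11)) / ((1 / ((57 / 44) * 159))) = -1150612333245 / 1582196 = -727224.90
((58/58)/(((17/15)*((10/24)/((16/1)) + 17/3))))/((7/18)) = 51840/130067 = 0.40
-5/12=-0.42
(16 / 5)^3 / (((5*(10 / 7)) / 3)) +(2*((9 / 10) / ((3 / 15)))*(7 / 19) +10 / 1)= 1607777 / 59375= 27.08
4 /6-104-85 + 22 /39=-2441 /13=-187.77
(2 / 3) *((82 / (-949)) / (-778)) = 82 / 1107483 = 0.00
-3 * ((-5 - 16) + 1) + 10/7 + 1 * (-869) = -5653/7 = -807.57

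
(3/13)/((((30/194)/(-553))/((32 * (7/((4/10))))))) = -6007792/13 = -462137.85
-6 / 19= -0.32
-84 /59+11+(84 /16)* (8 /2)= 1804 /59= 30.58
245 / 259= 35 / 37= 0.95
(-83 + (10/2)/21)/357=-1738/7497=-0.23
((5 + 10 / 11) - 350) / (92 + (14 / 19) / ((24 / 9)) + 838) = -287660 / 777711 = -0.37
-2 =-2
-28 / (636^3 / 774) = -301 / 3573048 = -0.00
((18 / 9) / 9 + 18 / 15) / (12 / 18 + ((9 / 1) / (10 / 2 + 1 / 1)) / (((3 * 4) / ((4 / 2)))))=256 / 165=1.55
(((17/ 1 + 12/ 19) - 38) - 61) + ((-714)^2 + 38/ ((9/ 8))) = 87166978/ 171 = 509748.41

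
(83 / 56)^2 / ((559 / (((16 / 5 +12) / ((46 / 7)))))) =130891 / 14399840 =0.01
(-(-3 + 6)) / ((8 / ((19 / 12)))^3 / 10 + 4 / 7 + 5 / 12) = -8642340 / 40005397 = -0.22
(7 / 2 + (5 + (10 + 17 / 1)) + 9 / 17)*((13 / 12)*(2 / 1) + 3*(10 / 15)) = 30625 / 204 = 150.12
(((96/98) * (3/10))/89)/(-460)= -18/2507575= -0.00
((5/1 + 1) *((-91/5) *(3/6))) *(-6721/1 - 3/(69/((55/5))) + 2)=42191604/115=366883.51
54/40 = 27/20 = 1.35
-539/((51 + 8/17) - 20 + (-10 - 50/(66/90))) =100793/8735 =11.54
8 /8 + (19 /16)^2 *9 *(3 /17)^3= 1345451 /1257728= 1.07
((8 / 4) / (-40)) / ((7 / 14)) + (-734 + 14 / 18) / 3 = -66017 / 270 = -244.51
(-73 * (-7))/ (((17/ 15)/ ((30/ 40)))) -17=21839/ 68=321.16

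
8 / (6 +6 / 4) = 16 / 15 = 1.07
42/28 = 3/2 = 1.50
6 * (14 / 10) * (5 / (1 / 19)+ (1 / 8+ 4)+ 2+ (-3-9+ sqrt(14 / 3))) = 14 * sqrt(42) / 5+ 14973 / 20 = 766.80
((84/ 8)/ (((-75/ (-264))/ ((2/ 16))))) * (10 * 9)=415.80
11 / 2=5.50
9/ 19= 0.47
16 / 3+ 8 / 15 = 88 / 15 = 5.87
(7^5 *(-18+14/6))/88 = -789929/264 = -2992.16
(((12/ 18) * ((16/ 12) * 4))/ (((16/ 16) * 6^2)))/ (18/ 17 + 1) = 136/ 2835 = 0.05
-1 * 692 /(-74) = 346 /37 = 9.35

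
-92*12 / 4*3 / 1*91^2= -6856668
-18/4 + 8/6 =-19/6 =-3.17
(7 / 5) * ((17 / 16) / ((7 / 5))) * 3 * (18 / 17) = 27 / 8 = 3.38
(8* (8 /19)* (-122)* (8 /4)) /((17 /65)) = -1015040 /323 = -3142.54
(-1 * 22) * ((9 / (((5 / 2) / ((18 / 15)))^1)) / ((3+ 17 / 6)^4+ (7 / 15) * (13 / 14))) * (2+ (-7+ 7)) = -6158592 / 37529665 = -0.16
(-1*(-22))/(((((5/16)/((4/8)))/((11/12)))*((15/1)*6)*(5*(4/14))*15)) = 847/50625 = 0.02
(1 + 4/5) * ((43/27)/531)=0.01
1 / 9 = 0.11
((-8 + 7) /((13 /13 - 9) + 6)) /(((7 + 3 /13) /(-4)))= -13 /47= -0.28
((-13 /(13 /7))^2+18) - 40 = 27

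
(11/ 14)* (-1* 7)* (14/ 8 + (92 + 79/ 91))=-378851/ 728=-520.40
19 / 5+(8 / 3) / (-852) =12131 / 3195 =3.80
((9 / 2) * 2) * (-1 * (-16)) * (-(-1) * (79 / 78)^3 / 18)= 493039 / 59319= 8.31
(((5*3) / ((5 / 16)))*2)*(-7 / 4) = -168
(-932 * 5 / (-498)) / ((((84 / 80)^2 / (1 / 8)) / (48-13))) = 582500 / 15687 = 37.13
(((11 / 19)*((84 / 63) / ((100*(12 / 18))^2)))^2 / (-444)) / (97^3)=-363 / 4876229304400000000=-0.00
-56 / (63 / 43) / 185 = -344 / 1665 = -0.21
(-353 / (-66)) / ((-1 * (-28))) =353 / 1848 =0.19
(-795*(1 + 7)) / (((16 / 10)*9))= -1325 / 3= -441.67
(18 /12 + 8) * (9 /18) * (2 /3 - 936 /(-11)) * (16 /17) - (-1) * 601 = 552241 /561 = 984.39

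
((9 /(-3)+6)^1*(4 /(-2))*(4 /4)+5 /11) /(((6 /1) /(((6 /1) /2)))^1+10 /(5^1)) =-61 /44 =-1.39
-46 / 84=-23 / 42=-0.55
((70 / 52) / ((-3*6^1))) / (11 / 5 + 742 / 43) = -7525 / 1957644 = -0.00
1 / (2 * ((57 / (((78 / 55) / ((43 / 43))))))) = 13 / 1045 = 0.01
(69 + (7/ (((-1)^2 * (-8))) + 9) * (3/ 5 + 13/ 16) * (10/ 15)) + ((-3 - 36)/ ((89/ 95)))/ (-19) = 1347253/ 17088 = 78.84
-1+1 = 0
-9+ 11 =2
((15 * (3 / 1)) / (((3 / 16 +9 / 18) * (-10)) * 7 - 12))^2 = 129600 / 231361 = 0.56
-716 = -716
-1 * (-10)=10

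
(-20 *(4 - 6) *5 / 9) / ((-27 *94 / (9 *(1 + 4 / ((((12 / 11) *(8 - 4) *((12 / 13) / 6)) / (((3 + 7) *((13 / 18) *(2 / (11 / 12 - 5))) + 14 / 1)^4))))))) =-10001784089044900 / 1777674389967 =-5626.33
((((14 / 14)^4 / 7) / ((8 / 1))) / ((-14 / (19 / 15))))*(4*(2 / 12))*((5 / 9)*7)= -0.00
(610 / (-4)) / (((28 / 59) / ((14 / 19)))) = -17995 / 76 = -236.78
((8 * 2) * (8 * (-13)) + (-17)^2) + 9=-1366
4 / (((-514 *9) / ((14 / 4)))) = -7 / 2313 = -0.00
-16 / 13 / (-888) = 2 / 1443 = 0.00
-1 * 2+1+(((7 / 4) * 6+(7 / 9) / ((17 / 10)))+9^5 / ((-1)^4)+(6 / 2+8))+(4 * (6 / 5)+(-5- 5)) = 59064.76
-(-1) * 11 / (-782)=-11 / 782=-0.01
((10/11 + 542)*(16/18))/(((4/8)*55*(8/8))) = 95552/5445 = 17.55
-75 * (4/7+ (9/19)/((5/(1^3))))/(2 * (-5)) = 1329/266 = 5.00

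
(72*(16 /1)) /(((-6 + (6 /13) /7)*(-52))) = 56 /15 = 3.73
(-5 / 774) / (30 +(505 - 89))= -0.00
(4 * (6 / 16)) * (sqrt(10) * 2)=3 * sqrt(10)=9.49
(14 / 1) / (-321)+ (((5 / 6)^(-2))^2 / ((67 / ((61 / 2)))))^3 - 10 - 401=-410.20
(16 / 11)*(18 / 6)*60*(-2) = -5760 / 11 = -523.64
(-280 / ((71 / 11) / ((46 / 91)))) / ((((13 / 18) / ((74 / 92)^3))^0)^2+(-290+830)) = -20240 / 499343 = -0.04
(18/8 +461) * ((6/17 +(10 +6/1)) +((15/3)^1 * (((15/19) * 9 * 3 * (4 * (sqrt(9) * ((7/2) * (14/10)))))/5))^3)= 912119365796.37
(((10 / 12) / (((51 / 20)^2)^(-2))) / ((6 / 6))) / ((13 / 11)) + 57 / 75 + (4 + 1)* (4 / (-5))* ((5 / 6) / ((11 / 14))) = 722975881 / 27456000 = 26.33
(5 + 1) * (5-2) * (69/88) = 621/44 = 14.11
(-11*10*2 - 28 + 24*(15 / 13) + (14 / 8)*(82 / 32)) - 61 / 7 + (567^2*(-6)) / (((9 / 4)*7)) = -714584635 / 5824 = -122696.54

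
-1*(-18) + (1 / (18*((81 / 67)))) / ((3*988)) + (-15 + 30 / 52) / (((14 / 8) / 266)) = -9396296717 / 4321512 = -2174.31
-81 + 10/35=-565/7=-80.71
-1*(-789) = 789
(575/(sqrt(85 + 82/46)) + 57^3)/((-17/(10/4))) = -27243.34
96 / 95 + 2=286 / 95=3.01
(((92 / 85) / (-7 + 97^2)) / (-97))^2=2116 / 1502317832465025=0.00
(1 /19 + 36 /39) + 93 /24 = 9585 /1976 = 4.85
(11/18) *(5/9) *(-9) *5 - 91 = -1913/18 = -106.28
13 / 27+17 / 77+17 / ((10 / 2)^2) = 71843 / 51975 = 1.38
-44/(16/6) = -33/2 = -16.50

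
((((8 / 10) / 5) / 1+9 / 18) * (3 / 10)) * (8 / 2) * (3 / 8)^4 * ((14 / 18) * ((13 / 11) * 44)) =81081 / 128000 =0.63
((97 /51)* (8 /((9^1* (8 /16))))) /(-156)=-388 /17901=-0.02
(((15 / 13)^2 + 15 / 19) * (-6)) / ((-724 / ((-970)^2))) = 9611293500 / 581191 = 16537.24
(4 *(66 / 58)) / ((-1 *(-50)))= 66 / 725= 0.09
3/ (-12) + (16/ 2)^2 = 255/ 4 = 63.75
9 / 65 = 0.14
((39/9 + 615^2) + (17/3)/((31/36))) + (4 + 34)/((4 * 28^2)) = 55155875687/145824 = 378235.93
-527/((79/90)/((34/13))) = -1612620/1027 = -1570.22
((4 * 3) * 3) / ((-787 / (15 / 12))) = -45 / 787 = -0.06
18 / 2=9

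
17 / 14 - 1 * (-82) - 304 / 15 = 13219 / 210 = 62.95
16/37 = 0.43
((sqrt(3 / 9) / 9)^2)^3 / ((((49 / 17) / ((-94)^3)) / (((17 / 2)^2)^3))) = -7574.10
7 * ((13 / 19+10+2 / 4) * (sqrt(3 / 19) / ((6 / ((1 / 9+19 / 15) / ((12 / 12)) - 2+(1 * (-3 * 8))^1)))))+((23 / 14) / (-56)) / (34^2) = -164815 * sqrt(57) / 9747 - 23 / 906304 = -127.66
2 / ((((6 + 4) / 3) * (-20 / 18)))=-27 / 50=-0.54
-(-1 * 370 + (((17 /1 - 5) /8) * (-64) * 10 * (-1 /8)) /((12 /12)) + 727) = -477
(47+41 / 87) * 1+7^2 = 8393 / 87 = 96.47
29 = 29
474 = 474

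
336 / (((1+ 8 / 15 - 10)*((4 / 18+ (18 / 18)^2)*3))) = -15120 / 1397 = -10.82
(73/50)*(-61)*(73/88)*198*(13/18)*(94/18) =-198617159/3600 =-55171.43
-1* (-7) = 7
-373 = -373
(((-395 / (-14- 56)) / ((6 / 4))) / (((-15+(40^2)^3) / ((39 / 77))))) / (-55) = -1027 / 121425919555325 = -0.00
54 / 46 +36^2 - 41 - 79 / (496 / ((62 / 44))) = 10168167 / 8096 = 1255.95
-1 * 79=-79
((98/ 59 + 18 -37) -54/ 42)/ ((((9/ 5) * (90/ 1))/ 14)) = -2564/ 1593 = -1.61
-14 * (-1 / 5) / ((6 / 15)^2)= 35 / 2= 17.50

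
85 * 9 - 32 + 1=734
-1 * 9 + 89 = 80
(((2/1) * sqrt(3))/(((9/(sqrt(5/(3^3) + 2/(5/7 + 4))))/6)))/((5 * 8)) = 0.05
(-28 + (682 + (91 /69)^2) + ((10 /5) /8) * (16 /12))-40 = 2933122 /4761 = 616.07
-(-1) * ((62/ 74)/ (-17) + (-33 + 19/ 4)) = -71201/ 2516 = -28.30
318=318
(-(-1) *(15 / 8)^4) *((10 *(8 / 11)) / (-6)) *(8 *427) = -36028125 / 704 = -51176.31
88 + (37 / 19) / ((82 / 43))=138695 / 1558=89.02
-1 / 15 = -0.07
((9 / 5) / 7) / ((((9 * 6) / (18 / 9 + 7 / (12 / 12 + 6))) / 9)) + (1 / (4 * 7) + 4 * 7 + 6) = 4783 / 140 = 34.16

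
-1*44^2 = -1936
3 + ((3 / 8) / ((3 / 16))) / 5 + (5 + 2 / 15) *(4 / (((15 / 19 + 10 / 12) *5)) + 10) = 794537 / 13875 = 57.26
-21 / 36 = -7 / 12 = -0.58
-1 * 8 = -8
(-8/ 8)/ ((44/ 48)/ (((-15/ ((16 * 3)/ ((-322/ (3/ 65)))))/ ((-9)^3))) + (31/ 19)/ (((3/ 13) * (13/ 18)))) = -994175/ 9427728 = -0.11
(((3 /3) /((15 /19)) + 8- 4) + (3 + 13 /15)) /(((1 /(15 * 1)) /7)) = 959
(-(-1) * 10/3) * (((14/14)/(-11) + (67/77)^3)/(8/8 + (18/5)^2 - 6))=21605000/90850067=0.24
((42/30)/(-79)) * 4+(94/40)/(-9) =-0.33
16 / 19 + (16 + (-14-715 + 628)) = -1599 / 19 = -84.16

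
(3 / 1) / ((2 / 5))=15 / 2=7.50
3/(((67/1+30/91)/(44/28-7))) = -0.24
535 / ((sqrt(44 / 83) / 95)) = 50825 *sqrt(913) / 22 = 69805.57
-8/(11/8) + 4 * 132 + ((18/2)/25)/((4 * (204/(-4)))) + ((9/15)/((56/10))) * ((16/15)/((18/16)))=615300001/1178100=522.28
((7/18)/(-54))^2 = 49/944784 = 0.00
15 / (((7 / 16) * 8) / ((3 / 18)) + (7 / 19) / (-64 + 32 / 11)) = 0.71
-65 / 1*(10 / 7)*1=-650 / 7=-92.86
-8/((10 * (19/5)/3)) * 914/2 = -288.63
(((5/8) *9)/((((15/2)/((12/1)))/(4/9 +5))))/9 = 49/9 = 5.44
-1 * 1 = -1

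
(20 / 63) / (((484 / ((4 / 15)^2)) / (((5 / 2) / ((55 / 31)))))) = 248 / 3773385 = 0.00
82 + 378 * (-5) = -1808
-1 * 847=-847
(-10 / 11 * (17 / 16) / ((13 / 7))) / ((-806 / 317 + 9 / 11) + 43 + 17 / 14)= -1320305 / 107862092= -0.01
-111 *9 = -999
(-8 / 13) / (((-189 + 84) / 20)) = 0.12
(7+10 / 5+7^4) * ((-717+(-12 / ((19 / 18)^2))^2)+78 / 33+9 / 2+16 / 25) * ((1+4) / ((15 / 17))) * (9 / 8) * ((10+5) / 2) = -1568583038818359 / 22936496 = -68388085.03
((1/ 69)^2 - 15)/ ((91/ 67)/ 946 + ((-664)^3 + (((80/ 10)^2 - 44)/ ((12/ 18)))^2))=4526362148/ 88341958584389637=0.00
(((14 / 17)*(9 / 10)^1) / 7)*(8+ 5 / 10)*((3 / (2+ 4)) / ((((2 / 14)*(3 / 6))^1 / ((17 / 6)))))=357 / 20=17.85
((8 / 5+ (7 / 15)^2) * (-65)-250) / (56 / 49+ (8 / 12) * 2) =-148.68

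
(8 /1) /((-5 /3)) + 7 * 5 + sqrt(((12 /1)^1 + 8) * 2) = 2 * sqrt(10) + 151 /5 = 36.52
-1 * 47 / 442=-47 / 442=-0.11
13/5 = 2.60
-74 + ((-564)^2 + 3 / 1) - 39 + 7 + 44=318037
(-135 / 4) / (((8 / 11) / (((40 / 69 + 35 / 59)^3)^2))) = -120.84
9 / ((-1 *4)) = -9 / 4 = -2.25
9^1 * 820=7380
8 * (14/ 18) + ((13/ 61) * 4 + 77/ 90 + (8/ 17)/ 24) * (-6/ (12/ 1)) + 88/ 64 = 2513717/ 373320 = 6.73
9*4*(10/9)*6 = 240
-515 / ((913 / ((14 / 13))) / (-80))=576800 / 11869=48.60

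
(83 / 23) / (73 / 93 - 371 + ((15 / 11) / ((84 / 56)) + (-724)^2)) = 84909 / 12324647704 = 0.00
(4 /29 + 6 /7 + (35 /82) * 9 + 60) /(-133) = -1079269 /2213918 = -0.49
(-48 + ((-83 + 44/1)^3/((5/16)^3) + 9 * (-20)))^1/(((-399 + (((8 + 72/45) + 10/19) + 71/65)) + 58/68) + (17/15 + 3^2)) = 5159.28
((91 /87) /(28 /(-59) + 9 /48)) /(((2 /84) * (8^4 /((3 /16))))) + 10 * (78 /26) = 29.99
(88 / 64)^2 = 121 / 64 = 1.89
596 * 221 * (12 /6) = 263432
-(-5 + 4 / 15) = 71 / 15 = 4.73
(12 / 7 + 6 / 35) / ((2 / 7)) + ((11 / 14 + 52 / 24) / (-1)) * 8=-1787 / 105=-17.02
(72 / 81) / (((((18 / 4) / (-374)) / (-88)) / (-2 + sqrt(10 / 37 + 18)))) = -1053184 / 81 + 13691392 * sqrt(37) / 2997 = 14786.01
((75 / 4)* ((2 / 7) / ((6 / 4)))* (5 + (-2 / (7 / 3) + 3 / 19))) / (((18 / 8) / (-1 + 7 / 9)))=-114400 / 75411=-1.52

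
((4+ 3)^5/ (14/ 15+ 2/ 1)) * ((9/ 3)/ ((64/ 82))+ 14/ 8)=45126795/ 1408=32050.28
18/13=1.38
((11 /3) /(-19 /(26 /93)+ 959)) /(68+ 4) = 143 /2502036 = 0.00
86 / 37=2.32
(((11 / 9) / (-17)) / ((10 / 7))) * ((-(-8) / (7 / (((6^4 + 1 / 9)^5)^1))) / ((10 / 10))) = -1900668546549489557500 / 9034497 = -210379011310700.48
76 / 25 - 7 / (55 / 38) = -494 / 275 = -1.80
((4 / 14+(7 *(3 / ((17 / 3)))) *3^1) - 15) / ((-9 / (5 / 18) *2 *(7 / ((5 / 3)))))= 2675 / 202419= 0.01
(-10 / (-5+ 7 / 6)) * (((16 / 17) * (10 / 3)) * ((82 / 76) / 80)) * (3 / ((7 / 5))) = 12300 / 52003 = 0.24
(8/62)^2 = 16/961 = 0.02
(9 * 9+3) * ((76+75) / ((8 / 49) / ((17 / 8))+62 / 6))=31697316 / 26015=1218.42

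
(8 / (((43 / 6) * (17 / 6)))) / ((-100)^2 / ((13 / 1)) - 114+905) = 1248 / 4942291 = 0.00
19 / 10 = 1.90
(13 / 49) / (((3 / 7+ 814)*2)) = 13 / 79814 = 0.00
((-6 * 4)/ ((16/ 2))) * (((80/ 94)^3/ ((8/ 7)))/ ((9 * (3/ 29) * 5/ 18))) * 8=-5196800/ 103823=-50.05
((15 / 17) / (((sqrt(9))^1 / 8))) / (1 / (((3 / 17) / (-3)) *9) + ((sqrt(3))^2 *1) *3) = 45 / 136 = 0.33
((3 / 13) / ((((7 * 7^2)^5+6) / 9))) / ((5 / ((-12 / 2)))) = -162 / 308591498146685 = -0.00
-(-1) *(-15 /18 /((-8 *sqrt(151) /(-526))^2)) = -345845 /14496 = -23.86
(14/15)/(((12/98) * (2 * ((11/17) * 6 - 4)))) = -5831/180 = -32.39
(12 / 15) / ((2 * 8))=1 / 20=0.05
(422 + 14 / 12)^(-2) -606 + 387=-1411788063 / 6446521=-219.00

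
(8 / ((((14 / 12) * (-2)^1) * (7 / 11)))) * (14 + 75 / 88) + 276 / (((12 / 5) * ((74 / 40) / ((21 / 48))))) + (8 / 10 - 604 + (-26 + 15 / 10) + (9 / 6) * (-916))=-74497057 / 36260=-2054.52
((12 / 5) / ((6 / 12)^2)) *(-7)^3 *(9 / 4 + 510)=-1686736.80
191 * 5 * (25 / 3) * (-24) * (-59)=11269000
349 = 349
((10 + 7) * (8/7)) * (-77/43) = -1496/43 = -34.79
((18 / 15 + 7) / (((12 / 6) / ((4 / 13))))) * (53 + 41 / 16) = 36449 / 520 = 70.09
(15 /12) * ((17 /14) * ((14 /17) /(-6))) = -5 /24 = -0.21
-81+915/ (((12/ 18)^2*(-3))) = -3069/ 4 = -767.25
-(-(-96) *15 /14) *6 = -4320 /7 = -617.14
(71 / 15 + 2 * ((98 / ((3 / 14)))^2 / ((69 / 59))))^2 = 1233479576500260049 / 9641025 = 127940709260.71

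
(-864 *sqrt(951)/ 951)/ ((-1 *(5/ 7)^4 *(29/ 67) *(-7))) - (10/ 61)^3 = -6618528 *sqrt(951)/ 5745625 - 1000/ 226981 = -35.53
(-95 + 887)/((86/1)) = 396/43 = 9.21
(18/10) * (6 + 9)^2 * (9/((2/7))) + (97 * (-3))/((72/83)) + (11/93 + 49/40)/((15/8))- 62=689730301/55800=12360.76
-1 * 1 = -1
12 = 12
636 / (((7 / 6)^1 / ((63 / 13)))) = 34344 / 13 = 2641.85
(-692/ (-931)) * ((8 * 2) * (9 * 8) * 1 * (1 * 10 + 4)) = 11987.73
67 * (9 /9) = 67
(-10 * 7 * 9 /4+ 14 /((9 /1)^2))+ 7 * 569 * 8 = 5136481 /162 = 31706.67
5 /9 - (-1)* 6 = 59 /9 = 6.56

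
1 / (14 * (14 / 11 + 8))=11 / 1428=0.01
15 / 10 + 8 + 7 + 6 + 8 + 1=63 / 2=31.50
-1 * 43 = -43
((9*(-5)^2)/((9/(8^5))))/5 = 163840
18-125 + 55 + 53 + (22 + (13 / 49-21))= 111 / 49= 2.27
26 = 26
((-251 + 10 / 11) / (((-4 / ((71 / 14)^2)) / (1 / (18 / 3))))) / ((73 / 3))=1981113 / 179872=11.01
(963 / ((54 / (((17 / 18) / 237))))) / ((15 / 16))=0.08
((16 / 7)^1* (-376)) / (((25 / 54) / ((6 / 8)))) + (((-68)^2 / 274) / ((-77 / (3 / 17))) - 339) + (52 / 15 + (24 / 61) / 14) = -83387400073 / 48261675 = -1727.82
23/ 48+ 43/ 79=3881/ 3792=1.02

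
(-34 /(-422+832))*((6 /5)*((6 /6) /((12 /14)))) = -119 /1025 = -0.12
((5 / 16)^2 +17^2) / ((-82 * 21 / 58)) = -2146261 / 220416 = -9.74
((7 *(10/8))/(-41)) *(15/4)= -525/656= -0.80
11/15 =0.73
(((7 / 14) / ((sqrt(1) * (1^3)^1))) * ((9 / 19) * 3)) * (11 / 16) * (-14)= -2079 / 304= -6.84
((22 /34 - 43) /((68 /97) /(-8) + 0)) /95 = 27936 /5491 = 5.09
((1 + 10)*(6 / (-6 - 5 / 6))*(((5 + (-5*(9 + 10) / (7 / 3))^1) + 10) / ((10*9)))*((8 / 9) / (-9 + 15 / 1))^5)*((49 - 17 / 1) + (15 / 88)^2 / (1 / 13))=4584832 / 719039673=0.01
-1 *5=-5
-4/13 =-0.31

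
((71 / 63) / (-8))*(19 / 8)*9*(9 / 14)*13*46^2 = -83493657 / 1568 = -53248.51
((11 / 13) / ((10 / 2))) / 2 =11 / 130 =0.08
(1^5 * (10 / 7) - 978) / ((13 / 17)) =-116212 / 91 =-1277.05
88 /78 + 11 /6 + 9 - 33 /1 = -547 /26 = -21.04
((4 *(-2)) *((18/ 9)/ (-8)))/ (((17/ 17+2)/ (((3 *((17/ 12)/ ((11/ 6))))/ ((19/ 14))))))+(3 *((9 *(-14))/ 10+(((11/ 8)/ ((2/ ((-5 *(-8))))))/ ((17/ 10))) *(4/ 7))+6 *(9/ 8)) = -1084451/ 497420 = -2.18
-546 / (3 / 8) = -1456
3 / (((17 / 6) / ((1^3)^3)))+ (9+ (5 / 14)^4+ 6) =10498193 / 653072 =16.08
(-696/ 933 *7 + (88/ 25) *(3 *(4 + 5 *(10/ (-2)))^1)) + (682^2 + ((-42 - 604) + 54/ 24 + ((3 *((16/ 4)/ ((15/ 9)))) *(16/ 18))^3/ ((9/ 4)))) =649885502323/ 1399500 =464369.78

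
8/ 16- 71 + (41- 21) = -101/ 2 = -50.50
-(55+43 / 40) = -2243 / 40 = -56.08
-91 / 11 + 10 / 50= -444 / 55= -8.07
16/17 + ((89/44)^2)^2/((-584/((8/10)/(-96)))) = 4203731700977/4465331650560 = 0.94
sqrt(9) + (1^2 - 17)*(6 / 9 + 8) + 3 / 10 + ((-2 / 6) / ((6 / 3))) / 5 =-677 / 5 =-135.40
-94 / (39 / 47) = -4418 / 39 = -113.28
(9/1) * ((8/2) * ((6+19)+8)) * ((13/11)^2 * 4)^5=15246046330564608/2357947691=6465811.94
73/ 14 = 5.21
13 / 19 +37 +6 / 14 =5069 / 133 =38.11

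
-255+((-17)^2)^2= 83266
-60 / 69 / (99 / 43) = -0.38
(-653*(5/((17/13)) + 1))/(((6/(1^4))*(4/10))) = -1312.40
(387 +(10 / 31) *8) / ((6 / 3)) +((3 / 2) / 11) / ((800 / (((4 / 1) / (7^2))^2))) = 15948282443 / 81874100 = 194.79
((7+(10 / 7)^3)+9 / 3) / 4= 2215 / 686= 3.23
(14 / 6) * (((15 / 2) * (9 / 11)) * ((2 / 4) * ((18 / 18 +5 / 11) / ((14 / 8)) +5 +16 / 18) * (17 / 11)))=74.35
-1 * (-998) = 998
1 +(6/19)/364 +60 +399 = 460.00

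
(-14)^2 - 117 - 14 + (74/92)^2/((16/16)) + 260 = 689069/2116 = 325.65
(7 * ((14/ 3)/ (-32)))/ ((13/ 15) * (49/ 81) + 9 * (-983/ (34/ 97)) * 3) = 337365/ 25023743176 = 0.00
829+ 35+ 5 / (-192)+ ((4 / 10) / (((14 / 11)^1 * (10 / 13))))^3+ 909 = 1824460384093 / 1029000000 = 1773.04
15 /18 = 0.83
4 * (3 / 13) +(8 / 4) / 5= 86 / 65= 1.32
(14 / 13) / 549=14 / 7137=0.00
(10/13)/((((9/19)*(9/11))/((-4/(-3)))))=8360/3159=2.65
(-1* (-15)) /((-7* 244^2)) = -15 /416752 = -0.00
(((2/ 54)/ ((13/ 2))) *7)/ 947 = 14/ 332397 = 0.00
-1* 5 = -5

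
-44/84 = -11/21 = -0.52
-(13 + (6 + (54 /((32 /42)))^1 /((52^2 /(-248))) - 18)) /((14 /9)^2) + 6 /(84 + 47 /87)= 9137315763 /3898032320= 2.34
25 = 25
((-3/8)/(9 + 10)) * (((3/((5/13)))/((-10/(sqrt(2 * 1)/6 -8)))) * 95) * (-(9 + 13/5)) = 3393/25 -1131 * sqrt(2)/400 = 131.72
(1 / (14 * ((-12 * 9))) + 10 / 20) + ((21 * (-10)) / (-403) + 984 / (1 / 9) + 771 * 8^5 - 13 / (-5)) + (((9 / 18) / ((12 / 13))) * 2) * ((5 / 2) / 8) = 615989655638729 / 24373440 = 25272987.96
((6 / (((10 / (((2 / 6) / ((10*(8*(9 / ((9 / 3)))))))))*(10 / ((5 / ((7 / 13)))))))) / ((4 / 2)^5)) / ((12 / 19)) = 247 / 6451200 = 0.00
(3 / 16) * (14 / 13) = 21 / 104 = 0.20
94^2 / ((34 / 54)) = 14033.65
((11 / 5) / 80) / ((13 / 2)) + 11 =28611 / 2600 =11.00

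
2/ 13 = 0.15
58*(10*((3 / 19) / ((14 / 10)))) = 8700 / 133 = 65.41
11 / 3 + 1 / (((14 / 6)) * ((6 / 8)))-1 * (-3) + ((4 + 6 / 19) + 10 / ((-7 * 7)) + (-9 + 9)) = 31700 / 2793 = 11.35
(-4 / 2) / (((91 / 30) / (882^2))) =-6667920 / 13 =-512916.92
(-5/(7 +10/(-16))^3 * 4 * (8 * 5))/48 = -25600/397953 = -0.06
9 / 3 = 3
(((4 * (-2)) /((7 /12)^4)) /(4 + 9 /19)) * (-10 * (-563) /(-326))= 266.72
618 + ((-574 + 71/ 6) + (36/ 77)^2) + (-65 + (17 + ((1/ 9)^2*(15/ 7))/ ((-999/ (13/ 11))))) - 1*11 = -942941135/ 319845834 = -2.95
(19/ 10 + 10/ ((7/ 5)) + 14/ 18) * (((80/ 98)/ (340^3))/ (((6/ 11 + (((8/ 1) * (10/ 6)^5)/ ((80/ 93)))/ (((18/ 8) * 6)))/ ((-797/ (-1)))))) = 13180667247/ 762524336546000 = 0.00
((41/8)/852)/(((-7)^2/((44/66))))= 41/500976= 0.00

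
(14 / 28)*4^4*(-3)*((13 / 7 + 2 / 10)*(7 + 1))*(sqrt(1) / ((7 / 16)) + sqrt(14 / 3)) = -3538944 / 245 - 73728*sqrt(42) / 35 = -28096.44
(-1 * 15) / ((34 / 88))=-38.82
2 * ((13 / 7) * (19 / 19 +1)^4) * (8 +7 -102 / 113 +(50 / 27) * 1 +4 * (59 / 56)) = 179142704 / 149499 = 1198.29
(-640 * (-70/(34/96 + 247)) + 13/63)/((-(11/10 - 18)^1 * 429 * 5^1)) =24659918/4930061409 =0.01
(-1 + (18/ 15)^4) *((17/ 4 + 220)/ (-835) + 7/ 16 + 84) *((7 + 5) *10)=2263612461/ 208750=10843.65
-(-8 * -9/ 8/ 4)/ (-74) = 9/ 296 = 0.03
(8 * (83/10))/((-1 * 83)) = -4/5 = -0.80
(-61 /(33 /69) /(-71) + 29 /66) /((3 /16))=83816 /7029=11.92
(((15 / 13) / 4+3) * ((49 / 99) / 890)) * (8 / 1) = 931 / 63635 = 0.01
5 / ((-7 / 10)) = -50 / 7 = -7.14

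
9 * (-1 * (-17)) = 153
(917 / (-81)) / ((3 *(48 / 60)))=-4585 / 972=-4.72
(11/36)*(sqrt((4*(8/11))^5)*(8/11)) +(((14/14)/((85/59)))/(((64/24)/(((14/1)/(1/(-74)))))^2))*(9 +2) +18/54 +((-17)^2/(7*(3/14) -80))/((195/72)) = 1152414.30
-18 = -18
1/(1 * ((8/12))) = 3/2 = 1.50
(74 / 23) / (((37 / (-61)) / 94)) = -11468 / 23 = -498.61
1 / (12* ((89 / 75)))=25 / 356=0.07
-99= -99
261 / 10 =26.10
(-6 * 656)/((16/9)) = -2214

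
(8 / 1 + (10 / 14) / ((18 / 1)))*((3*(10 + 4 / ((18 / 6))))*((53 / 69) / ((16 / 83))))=75755179 / 69552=1089.19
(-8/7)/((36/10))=-20/63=-0.32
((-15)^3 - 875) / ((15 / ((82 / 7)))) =-69700 / 21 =-3319.05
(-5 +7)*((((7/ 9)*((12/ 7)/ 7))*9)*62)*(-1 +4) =4464/ 7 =637.71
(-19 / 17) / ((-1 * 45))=19 / 765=0.02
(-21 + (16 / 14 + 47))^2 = 36100 / 49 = 736.73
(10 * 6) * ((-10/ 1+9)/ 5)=-12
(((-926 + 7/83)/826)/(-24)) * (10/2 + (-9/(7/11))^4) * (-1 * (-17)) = 31771.08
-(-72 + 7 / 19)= 1361 / 19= 71.63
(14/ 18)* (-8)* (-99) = 616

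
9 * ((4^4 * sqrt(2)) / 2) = 1152 * sqrt(2) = 1629.17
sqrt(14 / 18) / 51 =sqrt(7) / 153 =0.02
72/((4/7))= 126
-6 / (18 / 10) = -10 / 3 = -3.33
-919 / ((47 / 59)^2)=-3199039 / 2209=-1448.18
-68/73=-0.93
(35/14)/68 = 5/136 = 0.04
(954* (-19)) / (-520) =9063 / 260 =34.86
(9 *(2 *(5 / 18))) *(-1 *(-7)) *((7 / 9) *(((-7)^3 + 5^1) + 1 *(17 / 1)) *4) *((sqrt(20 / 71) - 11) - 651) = 69417320 / 3 - 209720 *sqrt(355) / 213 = 23120555.36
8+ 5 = 13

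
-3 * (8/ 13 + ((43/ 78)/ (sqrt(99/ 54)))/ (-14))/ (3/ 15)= -120/ 13 + 215 * sqrt(66)/ 4004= -8.79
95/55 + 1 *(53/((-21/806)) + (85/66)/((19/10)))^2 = 8850801247842/2140369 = 4135175.41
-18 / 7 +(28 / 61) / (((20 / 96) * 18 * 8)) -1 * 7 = -61207 / 6405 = -9.56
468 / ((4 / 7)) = 819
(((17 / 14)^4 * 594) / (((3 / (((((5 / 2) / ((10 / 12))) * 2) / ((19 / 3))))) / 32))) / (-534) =-99222948 / 4060091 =-24.44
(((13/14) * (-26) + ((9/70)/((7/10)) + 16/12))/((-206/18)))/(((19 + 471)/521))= 2599269/1236515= 2.10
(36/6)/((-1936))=-3/968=-0.00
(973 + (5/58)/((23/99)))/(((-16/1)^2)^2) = 1298477/87425024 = 0.01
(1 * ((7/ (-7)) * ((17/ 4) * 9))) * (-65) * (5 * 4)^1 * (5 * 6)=1491750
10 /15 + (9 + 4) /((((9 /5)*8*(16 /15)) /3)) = 1231 /384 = 3.21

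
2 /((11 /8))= 1.45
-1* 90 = -90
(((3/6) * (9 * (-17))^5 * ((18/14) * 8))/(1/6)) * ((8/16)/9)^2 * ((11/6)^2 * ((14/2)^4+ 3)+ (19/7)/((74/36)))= -116991405696907206/1813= -64529181300003.97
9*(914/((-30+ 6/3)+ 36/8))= -16452/47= -350.04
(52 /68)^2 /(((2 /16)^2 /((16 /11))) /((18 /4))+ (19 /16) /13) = 10123776 /1622735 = 6.24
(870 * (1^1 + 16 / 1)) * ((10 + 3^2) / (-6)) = -46835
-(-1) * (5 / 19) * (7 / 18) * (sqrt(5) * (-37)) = -1295 * sqrt(5) / 342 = -8.47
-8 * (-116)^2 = -107648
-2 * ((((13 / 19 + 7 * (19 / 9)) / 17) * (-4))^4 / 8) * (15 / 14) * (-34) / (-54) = -7819262371471360 / 264649912755039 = -29.55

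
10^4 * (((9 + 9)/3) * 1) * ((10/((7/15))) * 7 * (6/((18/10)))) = 30000000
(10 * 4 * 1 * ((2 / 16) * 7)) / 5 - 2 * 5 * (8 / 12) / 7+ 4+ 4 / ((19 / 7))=11.52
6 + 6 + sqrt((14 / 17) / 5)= sqrt(1190) / 85 + 12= 12.41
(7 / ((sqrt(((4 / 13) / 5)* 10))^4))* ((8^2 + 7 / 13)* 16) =76349 / 4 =19087.25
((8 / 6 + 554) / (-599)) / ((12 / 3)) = -833 / 3594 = -0.23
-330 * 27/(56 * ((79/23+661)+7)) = -102465/432404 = -0.24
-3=-3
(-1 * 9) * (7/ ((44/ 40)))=-630/ 11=-57.27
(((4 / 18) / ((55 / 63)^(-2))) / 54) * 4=12100 / 964467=0.01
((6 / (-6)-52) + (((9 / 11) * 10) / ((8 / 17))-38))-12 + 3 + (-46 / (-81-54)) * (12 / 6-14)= -171671 / 1980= -86.70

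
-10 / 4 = -5 / 2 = -2.50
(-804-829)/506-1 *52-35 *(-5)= 2635/22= 119.77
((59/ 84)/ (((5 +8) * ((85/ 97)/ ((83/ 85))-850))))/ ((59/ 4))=-8051/ 1866262125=-0.00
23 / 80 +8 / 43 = 1629 / 3440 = 0.47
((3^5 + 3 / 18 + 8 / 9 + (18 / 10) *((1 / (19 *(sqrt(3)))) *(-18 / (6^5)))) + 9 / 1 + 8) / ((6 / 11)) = 51689 / 108 -11 *sqrt(3) / 82080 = 478.60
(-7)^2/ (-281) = -0.17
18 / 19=0.95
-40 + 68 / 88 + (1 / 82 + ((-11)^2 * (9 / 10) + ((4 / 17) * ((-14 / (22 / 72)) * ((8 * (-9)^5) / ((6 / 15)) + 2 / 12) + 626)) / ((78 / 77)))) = 37582444754057 / 2990130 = 12568833.05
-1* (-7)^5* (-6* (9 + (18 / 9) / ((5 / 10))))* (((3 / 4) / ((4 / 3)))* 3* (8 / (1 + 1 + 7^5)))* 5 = -2268945 / 431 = -5264.37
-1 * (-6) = 6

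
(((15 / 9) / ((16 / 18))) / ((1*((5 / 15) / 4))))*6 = 135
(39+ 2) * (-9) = -369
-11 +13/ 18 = -185/ 18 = -10.28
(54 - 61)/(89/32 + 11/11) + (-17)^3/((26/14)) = -4164223/1573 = -2647.31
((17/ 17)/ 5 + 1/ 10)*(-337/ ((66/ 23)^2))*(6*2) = -178273/ 1210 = -147.33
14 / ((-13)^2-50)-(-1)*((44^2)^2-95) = 63716019 / 17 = 3748001.12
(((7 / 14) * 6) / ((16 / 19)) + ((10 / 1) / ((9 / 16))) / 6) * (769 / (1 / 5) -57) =24718.45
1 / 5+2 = 11 / 5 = 2.20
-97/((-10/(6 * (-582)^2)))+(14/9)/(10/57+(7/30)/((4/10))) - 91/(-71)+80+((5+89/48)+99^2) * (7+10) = 58606281723631/2947920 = 19880553.65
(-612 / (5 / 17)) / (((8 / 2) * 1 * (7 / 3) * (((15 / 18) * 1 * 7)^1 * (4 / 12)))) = -140454 / 1225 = -114.66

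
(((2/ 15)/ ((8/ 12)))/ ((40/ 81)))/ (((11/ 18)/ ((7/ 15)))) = 1701/ 5500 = 0.31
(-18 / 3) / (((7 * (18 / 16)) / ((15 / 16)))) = -5 / 7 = -0.71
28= 28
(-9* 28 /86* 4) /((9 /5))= -6.51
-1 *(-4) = 4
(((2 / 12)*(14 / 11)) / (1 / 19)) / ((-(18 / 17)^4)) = -11108293 / 3464208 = -3.21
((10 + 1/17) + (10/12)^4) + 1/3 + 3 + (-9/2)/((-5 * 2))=1577977/110160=14.32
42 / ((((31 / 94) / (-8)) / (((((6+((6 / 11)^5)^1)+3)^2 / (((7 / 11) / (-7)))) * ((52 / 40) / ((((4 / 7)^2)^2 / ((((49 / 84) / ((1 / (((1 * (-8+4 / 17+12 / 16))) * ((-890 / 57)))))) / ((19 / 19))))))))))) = 2160109508059856256792525 / 3022096669437824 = 714771810.55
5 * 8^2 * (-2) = -640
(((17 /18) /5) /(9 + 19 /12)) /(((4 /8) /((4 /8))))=34 /1905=0.02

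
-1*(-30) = 30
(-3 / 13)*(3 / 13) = -9 / 169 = -0.05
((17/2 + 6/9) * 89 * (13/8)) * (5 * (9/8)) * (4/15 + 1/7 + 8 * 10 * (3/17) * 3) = 4857323185/15232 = 318889.39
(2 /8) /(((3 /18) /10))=15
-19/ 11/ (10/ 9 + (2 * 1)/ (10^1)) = -855/ 649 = -1.32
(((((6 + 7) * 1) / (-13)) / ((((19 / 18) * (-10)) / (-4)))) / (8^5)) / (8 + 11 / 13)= -117 / 89497600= -0.00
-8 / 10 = -4 / 5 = -0.80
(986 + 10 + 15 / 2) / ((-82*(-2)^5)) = 2007 / 5248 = 0.38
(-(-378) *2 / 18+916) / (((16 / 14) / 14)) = 23471 / 2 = 11735.50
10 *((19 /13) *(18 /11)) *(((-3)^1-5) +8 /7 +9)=51300 /1001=51.25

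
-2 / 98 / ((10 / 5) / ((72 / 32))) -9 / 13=-3645 / 5096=-0.72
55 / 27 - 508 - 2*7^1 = -519.96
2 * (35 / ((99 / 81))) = 630 / 11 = 57.27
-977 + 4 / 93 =-90857 / 93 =-976.96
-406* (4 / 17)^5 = -0.29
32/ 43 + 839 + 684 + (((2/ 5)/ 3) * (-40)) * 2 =195187/ 129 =1513.08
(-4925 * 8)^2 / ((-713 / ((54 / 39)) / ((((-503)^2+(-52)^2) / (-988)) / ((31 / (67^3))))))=537257111583306780000 / 70972733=7569908736405.95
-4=-4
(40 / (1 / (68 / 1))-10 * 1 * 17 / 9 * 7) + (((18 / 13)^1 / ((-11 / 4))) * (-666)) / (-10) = 16436566 / 6435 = 2554.24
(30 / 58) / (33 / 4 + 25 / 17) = 1020 / 19169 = 0.05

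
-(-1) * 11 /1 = 11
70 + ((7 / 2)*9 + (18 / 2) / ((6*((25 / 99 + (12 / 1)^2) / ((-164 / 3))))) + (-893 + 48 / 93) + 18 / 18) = -699972415 / 885422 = -790.55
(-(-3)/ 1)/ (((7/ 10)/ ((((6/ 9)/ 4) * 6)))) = 30/ 7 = 4.29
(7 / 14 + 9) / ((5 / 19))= 361 / 10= 36.10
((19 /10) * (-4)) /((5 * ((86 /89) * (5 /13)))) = -21983 /5375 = -4.09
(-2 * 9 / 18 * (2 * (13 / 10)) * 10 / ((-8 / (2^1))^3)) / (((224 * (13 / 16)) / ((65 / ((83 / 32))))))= 65 / 1162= 0.06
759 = 759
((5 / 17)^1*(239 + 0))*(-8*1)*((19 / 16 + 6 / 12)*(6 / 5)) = -1138.76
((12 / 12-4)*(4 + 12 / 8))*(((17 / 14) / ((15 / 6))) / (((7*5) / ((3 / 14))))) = -1683 / 34300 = -0.05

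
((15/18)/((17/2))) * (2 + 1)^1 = 5/17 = 0.29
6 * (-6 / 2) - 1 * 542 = -560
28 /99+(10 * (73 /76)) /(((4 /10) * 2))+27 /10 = 1127803 /75240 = 14.99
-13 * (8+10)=-234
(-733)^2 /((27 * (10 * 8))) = 537289 /2160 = 248.74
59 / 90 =0.66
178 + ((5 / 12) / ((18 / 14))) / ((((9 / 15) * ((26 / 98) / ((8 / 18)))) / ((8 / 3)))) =5129318 / 28431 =180.41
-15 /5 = -3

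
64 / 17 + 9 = 217 / 17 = 12.76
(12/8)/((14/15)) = 45/28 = 1.61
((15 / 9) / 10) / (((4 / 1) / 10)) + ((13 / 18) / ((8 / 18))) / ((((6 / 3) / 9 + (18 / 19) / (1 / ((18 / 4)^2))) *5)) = 86297 / 199110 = 0.43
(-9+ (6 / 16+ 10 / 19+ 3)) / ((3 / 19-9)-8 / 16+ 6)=775 / 508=1.53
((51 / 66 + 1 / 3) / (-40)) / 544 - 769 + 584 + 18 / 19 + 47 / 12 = -4915378667 / 27287040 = -180.14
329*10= 3290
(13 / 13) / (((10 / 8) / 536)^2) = 4596736 / 25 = 183869.44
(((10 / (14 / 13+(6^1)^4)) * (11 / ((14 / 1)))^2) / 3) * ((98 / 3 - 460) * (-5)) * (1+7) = 27.12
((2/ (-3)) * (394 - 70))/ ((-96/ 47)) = 423/ 4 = 105.75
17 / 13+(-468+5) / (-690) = 17749 / 8970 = 1.98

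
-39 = -39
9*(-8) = -72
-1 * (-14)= 14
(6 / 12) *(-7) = -7 / 2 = -3.50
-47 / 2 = -23.50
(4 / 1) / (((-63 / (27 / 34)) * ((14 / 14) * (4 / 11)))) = -33 / 238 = -0.14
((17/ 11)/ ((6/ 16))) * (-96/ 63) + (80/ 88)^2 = -41572/ 7623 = -5.45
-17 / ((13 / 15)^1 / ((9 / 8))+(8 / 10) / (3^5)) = -4131 / 188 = -21.97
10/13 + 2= 36/13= 2.77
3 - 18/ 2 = -6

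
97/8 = 12.12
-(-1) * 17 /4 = 17 /4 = 4.25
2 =2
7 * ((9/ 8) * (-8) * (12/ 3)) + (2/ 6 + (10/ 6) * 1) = -250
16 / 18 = 8 / 9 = 0.89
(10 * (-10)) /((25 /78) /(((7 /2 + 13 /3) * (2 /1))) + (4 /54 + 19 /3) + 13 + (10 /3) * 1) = -3299400 /750983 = -4.39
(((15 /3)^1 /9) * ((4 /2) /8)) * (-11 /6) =-55 /216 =-0.25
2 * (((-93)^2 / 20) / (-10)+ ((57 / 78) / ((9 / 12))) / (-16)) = -168893 / 1950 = -86.61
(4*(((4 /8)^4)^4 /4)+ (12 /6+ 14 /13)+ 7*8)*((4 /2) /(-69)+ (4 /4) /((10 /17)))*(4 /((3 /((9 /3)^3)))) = 174097215399 /48988160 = 3553.86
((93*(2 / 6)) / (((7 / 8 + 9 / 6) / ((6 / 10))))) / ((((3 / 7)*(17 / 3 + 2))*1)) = 5208 / 2185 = 2.38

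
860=860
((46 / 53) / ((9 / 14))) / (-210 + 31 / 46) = -29624 / 4593033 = -0.01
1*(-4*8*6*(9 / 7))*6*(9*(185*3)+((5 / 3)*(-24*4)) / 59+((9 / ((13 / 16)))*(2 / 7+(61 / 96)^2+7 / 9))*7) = -40604665770 / 5369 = -7562798.62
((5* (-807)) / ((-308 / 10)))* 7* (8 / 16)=20175 / 44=458.52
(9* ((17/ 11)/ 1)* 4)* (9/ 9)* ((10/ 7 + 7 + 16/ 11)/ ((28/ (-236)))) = -4634.54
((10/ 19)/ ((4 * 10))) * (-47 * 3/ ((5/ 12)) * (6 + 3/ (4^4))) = -26.77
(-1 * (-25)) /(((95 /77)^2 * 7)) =2.35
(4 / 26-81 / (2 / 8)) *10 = -42100 / 13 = -3238.46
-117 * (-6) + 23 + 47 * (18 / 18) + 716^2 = 513428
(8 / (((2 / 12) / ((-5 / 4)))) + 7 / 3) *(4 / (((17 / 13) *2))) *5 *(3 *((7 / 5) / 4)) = -15743 / 34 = -463.03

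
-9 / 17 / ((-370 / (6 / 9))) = 3 / 3145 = 0.00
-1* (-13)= 13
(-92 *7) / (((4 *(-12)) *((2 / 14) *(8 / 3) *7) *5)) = 161 / 160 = 1.01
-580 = -580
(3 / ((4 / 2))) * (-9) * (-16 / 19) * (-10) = -2160 / 19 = -113.68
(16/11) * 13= 208/11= 18.91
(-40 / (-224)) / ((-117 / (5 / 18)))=-25 / 58968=-0.00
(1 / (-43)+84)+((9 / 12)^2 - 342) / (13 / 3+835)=144775241 / 1732384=83.57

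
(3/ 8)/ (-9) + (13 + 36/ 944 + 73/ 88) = 107677/ 7788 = 13.83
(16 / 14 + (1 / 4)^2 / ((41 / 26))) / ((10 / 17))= 9231 / 4592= 2.01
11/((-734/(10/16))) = -55/5872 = -0.01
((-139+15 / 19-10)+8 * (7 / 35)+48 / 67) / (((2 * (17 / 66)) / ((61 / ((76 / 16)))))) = -7477216032 / 2055895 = -3636.96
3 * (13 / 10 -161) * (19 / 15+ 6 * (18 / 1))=-2617483 / 50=-52349.66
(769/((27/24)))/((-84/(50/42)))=-38450/3969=-9.69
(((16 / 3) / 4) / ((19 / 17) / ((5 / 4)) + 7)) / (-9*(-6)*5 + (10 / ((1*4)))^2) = 16 / 26169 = 0.00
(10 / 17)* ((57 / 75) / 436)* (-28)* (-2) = 532 / 9265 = 0.06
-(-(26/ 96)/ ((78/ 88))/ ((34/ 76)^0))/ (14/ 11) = 121/ 504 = 0.24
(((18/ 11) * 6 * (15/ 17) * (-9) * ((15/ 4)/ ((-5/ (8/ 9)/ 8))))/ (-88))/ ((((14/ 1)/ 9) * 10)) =-4374/ 14399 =-0.30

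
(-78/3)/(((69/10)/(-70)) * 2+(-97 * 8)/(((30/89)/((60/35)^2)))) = 63700/16575843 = 0.00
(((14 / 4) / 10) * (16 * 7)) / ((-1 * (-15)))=196 / 75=2.61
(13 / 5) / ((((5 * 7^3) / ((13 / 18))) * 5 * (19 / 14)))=169 / 1047375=0.00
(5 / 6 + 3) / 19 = 23 / 114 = 0.20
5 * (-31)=-155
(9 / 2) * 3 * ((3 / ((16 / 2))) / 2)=81 / 32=2.53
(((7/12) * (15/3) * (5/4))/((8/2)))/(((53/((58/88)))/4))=5075/111936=0.05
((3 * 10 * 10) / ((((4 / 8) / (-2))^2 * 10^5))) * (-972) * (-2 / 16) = 729 / 125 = 5.83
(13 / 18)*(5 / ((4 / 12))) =65 / 6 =10.83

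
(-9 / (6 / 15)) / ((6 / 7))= -26.25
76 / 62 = 38 / 31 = 1.23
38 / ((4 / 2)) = 19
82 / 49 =1.67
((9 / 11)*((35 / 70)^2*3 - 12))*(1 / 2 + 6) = -5265 / 88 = -59.83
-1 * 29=-29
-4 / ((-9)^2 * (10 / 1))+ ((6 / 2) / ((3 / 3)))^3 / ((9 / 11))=13363 / 405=33.00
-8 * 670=-5360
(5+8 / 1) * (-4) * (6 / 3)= -104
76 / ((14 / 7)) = 38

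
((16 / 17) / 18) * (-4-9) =-104 / 153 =-0.68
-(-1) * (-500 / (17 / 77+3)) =-9625 / 62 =-155.24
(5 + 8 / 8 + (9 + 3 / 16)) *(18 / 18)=243 / 16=15.19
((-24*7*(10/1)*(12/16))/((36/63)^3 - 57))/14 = 30870/19487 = 1.58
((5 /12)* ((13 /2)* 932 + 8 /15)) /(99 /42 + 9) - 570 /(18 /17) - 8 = -463730 /1431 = -324.06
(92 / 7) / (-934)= -0.01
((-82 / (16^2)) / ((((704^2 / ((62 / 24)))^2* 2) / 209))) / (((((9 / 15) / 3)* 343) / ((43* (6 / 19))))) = -8471215 / 47059063309074432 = -0.00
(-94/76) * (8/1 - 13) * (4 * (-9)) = -4230/19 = -222.63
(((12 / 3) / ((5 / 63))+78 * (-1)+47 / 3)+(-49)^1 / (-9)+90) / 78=1879 / 1755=1.07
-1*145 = -145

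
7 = 7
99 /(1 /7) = 693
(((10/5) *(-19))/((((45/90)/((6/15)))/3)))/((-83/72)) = 32832/415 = 79.11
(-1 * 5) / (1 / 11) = -55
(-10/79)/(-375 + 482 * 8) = -10/274999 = -0.00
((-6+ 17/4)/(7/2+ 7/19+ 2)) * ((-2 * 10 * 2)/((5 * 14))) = 38/223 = 0.17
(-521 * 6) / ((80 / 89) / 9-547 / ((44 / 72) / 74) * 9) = 13771593 / 2626252678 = 0.01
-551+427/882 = -69365/126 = -550.52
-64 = -64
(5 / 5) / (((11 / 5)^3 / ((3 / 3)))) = 125 / 1331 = 0.09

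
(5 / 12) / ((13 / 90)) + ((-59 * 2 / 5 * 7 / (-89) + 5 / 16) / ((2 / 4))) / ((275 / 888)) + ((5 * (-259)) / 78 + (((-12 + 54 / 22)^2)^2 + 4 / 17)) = 896598702997303 / 107990185875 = 8302.59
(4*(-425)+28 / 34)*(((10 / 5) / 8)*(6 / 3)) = -14443 / 17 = -849.59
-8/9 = -0.89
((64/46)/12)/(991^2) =8/67763589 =0.00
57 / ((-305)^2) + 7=651232 / 93025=7.00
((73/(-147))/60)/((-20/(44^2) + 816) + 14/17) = -0.00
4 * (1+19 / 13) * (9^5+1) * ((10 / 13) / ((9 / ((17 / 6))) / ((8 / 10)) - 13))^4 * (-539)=-54442029300736000000 / 3298148936453293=-16506.84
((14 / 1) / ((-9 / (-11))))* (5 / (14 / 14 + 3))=385 / 18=21.39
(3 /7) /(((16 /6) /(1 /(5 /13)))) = 117 /280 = 0.42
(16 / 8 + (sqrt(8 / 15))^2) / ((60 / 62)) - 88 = -19211 / 225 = -85.38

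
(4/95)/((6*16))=1/2280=0.00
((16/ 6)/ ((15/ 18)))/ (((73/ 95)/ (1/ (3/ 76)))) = 23104/ 219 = 105.50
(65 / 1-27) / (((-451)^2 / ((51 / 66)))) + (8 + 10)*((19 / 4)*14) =2678181290 / 2237411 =1197.00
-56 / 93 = -0.60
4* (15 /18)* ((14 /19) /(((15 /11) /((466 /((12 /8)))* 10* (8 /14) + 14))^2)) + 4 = 683314496764 /161595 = 4228562.13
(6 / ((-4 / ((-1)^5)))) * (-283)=-849 / 2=-424.50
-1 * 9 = -9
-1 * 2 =-2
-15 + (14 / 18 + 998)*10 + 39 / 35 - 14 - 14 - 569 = 2953721 / 315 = 9376.89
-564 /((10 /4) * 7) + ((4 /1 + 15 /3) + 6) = -603 /35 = -17.23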